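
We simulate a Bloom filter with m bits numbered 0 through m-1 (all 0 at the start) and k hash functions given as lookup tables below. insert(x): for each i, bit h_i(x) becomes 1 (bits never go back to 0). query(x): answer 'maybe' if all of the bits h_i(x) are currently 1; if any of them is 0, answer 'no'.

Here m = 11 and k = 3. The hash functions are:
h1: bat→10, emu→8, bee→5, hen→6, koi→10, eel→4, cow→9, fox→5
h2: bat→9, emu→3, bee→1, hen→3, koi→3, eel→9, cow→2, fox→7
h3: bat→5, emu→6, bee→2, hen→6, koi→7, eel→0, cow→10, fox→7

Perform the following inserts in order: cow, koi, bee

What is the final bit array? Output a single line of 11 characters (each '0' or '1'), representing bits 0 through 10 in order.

Answer: 01110101011

Derivation:
Start: bits=00000000000
After insert 'cow': sets bits 2 9 10 -> bits=00100000011
After insert 'koi': sets bits 3 7 10 -> bits=00110001011
After insert 'bee': sets bits 1 2 5 -> bits=01110101011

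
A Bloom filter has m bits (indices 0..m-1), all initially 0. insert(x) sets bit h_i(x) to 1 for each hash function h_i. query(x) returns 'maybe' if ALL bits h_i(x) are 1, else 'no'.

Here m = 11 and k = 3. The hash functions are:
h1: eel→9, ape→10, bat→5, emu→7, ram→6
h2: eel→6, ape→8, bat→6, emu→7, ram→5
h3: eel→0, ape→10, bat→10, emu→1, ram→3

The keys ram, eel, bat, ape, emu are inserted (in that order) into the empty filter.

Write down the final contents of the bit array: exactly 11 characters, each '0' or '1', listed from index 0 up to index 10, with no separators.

Start: bits=00000000000
After insert 'ram': sets bits 3 5 6 -> bits=00010110000
After insert 'eel': sets bits 0 6 9 -> bits=10010110010
After insert 'bat': sets bits 5 6 10 -> bits=10010110011
After insert 'ape': sets bits 8 10 -> bits=10010110111
After insert 'emu': sets bits 1 7 -> bits=11010111111

Answer: 11010111111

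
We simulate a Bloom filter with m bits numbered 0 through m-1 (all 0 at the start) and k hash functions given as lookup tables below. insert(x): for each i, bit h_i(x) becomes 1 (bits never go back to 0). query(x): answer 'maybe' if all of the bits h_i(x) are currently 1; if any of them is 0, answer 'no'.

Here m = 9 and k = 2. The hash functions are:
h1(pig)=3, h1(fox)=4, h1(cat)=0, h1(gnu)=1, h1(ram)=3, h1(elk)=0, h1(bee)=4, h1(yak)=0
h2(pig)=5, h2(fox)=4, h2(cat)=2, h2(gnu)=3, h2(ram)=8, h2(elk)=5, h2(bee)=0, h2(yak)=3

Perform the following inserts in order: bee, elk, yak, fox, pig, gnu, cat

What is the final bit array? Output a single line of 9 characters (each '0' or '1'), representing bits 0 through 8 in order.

Start: bits=000000000
After insert 'bee': sets bits 0 4 -> bits=100010000
After insert 'elk': sets bits 0 5 -> bits=100011000
After insert 'yak': sets bits 0 3 -> bits=100111000
After insert 'fox': sets bits 4 -> bits=100111000
After insert 'pig': sets bits 3 5 -> bits=100111000
After insert 'gnu': sets bits 1 3 -> bits=110111000
After insert 'cat': sets bits 0 2 -> bits=111111000

Answer: 111111000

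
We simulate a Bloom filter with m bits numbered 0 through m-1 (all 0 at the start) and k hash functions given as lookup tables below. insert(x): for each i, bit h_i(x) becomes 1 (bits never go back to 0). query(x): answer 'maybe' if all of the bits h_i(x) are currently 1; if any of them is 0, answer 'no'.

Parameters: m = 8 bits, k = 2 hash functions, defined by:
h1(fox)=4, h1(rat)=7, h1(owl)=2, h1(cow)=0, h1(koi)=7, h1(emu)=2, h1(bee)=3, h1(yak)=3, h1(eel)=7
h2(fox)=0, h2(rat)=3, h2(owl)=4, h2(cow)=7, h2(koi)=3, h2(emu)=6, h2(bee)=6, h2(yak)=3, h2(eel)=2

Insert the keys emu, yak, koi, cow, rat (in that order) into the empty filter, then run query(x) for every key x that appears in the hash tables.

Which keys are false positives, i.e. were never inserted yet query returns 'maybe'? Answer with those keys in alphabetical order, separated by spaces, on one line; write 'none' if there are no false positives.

Start: bits=00000000
After insert 'emu': sets bits 2 6 -> bits=00100010
After insert 'yak': sets bits 3 -> bits=00110010
After insert 'koi': sets bits 3 7 -> bits=00110011
After insert 'cow': sets bits 0 7 -> bits=10110011
After insert 'rat': sets bits 3 7 -> bits=10110011
Not inserted: bee eel fox owl — query each against bits=10110011:
query bee: checks bit3=1, bit6=1 (all 1) -> maybe => FALSE POSITIVE
query eel: checks bit2=1, bit7=1 (all 1) -> maybe => FALSE POSITIVE
query fox: checks bit0=1, bit4=0 (has a 0) -> no => not a false positive
query owl: checks bit2=1, bit4=0 (has a 0) -> no => not a false positive
False positives (alphabetical): bee eel

Answer: bee eel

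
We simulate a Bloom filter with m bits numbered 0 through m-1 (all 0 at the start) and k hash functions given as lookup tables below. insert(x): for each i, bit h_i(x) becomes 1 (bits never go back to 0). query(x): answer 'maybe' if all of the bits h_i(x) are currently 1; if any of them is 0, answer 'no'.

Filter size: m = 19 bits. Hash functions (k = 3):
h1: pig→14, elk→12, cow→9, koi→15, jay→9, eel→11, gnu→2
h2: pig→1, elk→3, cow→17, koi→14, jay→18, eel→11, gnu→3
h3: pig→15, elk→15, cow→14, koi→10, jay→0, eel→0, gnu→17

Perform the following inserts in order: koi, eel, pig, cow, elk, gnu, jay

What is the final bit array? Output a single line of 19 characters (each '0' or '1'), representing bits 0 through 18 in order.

Start: bits=0000000000000000000
After insert 'koi': sets bits 10 14 15 -> bits=0000000000100011000
After insert 'eel': sets bits 0 11 -> bits=1000000000110011000
After insert 'pig': sets bits 1 14 15 -> bits=1100000000110011000
After insert 'cow': sets bits 9 14 17 -> bits=1100000001110011010
After insert 'elk': sets bits 3 12 15 -> bits=1101000001111011010
After insert 'gnu': sets bits 2 3 17 -> bits=1111000001111011010
After insert 'jay': sets bits 0 9 18 -> bits=1111000001111011011

Answer: 1111000001111011011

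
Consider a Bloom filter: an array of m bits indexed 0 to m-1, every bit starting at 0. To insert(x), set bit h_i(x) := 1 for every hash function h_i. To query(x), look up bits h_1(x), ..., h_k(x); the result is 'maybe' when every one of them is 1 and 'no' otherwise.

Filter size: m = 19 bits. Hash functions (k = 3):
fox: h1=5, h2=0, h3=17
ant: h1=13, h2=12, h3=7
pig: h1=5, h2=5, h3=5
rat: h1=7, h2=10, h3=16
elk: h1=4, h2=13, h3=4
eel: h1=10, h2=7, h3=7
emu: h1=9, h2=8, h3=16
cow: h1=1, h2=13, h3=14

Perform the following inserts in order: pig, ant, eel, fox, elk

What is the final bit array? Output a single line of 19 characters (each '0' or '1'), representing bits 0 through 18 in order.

Start: bits=0000000000000000000
After insert 'pig': sets bits 5 -> bits=0000010000000000000
After insert 'ant': sets bits 7 12 13 -> bits=0000010100001100000
After insert 'eel': sets bits 7 10 -> bits=0000010100101100000
After insert 'fox': sets bits 0 5 17 -> bits=1000010100101100010
After insert 'elk': sets bits 4 13 -> bits=1000110100101100010

Answer: 1000110100101100010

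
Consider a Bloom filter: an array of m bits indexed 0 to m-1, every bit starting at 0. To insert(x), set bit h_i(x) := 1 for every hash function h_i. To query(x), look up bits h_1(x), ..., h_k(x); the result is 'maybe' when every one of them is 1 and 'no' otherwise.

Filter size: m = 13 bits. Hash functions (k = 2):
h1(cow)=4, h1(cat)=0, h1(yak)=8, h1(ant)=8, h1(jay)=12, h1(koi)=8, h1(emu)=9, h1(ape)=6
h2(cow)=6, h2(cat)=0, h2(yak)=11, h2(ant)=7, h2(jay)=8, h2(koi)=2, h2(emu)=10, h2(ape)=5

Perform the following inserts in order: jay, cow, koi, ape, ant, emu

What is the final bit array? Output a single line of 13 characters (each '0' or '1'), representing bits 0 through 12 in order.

Start: bits=0000000000000
After insert 'jay': sets bits 8 12 -> bits=0000000010001
After insert 'cow': sets bits 4 6 -> bits=0000101010001
After insert 'koi': sets bits 2 8 -> bits=0010101010001
After insert 'ape': sets bits 5 6 -> bits=0010111010001
After insert 'ant': sets bits 7 8 -> bits=0010111110001
After insert 'emu': sets bits 9 10 -> bits=0010111111101

Answer: 0010111111101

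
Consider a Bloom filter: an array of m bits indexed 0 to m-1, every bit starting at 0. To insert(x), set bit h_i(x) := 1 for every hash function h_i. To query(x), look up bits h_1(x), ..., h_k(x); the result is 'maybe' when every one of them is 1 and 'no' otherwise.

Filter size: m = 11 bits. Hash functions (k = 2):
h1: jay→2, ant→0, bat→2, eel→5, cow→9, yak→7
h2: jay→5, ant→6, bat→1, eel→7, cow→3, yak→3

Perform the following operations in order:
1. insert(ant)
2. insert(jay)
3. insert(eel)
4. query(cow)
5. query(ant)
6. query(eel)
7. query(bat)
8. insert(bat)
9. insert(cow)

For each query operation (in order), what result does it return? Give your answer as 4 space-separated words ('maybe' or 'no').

Answer: no maybe maybe no

Derivation:
Start: bits=00000000000
Op 1: insert ant -> sets bits 0 6 -> bits=10000010000
Op 2: insert jay -> sets bits 2 5 -> bits=10100110000
Op 3: insert eel -> sets bits 5 7 -> bits=10100111000
Op 4: query cow -> checks bit3=0, bit9=0 (has a 0) -> no
Op 5: query ant -> checks bit0=1, bit6=1 (all 1) -> maybe
Op 6: query eel -> checks bit5=1, bit7=1 (all 1) -> maybe
Op 7: query bat -> checks bit1=0, bit2=1 (has a 0) -> no
Op 8: insert bat -> sets bits 1 2 -> bits=11100111000
Op 9: insert cow -> sets bits 3 9 -> bits=11110111010
Query results in order: no maybe maybe no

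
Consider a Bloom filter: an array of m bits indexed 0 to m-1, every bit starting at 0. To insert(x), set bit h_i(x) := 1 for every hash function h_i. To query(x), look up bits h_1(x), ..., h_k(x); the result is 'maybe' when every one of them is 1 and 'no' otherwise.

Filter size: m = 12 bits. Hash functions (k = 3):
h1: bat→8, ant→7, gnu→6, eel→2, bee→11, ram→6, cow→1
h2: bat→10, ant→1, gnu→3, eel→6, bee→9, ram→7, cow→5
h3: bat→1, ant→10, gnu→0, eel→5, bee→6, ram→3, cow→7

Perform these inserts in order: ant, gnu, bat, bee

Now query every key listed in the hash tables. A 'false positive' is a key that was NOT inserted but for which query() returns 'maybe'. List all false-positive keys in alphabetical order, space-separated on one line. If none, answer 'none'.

Start: bits=000000000000
After insert 'ant': sets bits 1 7 10 -> bits=010000010010
After insert 'gnu': sets bits 0 3 6 -> bits=110100110010
After insert 'bat': sets bits 1 8 10 -> bits=110100111010
After insert 'bee': sets bits 6 9 11 -> bits=110100111111
Not inserted: cow eel ram — query each against bits=110100111111:
query cow: checks bit1=1, bit5=0, bit7=1 (has a 0) -> no => not a false positive
query eel: checks bit2=0, bit5=0, bit6=1 (has a 0) -> no => not a false positive
query ram: checks bit3=1, bit6=1, bit7=1 (all 1) -> maybe => FALSE POSITIVE
False positives (alphabetical): ram

Answer: ram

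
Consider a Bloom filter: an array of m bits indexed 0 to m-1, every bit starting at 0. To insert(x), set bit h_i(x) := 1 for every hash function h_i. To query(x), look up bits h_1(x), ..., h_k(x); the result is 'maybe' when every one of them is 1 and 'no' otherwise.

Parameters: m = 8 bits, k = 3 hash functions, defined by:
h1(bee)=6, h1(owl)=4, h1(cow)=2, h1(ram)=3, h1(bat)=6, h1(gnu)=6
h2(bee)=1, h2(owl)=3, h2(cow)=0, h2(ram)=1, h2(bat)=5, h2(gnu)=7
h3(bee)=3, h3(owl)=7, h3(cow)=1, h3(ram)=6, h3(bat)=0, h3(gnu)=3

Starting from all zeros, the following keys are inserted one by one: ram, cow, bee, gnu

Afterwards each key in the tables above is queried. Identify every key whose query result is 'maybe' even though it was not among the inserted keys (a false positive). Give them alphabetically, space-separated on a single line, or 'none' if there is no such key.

Answer: none

Derivation:
Start: bits=00000000
After insert 'ram': sets bits 1 3 6 -> bits=01010010
After insert 'cow': sets bits 0 1 2 -> bits=11110010
After insert 'bee': sets bits 1 3 6 -> bits=11110010
After insert 'gnu': sets bits 3 6 7 -> bits=11110011
Not inserted: bat owl — query each against bits=11110011:
query bat: checks bit0=1, bit5=0, bit6=1 (has a 0) -> no => not a false positive
query owl: checks bit3=1, bit4=0, bit7=1 (has a 0) -> no => not a false positive
False positives (alphabetical): none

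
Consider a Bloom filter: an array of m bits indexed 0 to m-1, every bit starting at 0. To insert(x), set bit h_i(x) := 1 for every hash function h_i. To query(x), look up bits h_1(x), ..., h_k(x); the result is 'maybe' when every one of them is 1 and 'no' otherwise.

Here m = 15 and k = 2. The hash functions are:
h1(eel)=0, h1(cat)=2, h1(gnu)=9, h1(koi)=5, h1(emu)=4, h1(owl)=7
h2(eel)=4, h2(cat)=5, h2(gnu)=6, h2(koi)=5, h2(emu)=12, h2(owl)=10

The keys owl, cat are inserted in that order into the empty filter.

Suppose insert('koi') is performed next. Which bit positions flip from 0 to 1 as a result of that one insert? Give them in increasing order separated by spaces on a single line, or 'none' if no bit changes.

Answer: none

Derivation:
Start: bits=000000000000000
After insert 'owl': sets bits 7 10 -> bits=000000010010000
After insert 'cat': sets bits 2 5 -> bits=001001010010000
insert 'koi' would touch bits 5; currently bit5=1
Bits that are 0 among those (would change 0->1): none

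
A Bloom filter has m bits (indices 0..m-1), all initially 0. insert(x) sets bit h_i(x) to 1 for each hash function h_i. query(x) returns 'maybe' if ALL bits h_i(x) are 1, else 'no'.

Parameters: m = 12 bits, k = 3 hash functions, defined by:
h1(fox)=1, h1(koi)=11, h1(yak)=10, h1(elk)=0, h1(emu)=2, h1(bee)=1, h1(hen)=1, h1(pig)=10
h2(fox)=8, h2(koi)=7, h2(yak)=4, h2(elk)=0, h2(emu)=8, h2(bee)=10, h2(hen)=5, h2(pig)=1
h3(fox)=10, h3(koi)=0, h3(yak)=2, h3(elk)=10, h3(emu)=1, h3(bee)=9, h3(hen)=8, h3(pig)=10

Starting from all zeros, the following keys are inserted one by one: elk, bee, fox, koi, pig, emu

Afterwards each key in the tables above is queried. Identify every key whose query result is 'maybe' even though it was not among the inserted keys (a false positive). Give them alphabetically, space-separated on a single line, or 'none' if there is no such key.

Answer: none

Derivation:
Start: bits=000000000000
After insert 'elk': sets bits 0 10 -> bits=100000000010
After insert 'bee': sets bits 1 9 10 -> bits=110000000110
After insert 'fox': sets bits 1 8 10 -> bits=110000001110
After insert 'koi': sets bits 0 7 11 -> bits=110000011111
After insert 'pig': sets bits 1 10 -> bits=110000011111
After insert 'emu': sets bits 1 2 8 -> bits=111000011111
Not inserted: hen yak — query each against bits=111000011111:
query hen: checks bit1=1, bit5=0, bit8=1 (has a 0) -> no => not a false positive
query yak: checks bit2=1, bit4=0, bit10=1 (has a 0) -> no => not a false positive
False positives (alphabetical): none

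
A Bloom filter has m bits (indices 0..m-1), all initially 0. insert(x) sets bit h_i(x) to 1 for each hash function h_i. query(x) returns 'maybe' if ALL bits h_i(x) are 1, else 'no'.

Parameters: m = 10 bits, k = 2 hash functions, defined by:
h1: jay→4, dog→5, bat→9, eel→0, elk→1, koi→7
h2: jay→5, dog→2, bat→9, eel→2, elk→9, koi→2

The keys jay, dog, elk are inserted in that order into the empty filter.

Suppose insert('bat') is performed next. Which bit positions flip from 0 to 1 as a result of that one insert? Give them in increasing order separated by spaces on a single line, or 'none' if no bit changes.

Answer: none

Derivation:
Start: bits=0000000000
After insert 'jay': sets bits 4 5 -> bits=0000110000
After insert 'dog': sets bits 2 5 -> bits=0010110000
After insert 'elk': sets bits 1 9 -> bits=0110110001
insert 'bat' would touch bits 9; currently bit9=1
Bits that are 0 among those (would change 0->1): none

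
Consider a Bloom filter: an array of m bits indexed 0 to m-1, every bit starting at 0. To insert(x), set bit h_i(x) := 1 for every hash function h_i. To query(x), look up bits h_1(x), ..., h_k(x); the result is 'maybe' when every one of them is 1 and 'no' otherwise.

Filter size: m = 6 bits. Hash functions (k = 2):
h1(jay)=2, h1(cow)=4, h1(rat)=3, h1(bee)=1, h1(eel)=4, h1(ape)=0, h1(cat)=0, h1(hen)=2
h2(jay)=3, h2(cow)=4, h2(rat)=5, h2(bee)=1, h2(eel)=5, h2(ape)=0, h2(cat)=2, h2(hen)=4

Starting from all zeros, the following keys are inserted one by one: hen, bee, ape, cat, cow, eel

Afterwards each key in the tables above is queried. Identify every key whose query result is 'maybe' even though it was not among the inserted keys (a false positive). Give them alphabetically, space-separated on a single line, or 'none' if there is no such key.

Answer: none

Derivation:
Start: bits=000000
After insert 'hen': sets bits 2 4 -> bits=001010
After insert 'bee': sets bits 1 -> bits=011010
After insert 'ape': sets bits 0 -> bits=111010
After insert 'cat': sets bits 0 2 -> bits=111010
After insert 'cow': sets bits 4 -> bits=111010
After insert 'eel': sets bits 4 5 -> bits=111011
Not inserted: jay rat — query each against bits=111011:
query jay: checks bit2=1, bit3=0 (has a 0) -> no => not a false positive
query rat: checks bit3=0, bit5=1 (has a 0) -> no => not a false positive
False positives (alphabetical): none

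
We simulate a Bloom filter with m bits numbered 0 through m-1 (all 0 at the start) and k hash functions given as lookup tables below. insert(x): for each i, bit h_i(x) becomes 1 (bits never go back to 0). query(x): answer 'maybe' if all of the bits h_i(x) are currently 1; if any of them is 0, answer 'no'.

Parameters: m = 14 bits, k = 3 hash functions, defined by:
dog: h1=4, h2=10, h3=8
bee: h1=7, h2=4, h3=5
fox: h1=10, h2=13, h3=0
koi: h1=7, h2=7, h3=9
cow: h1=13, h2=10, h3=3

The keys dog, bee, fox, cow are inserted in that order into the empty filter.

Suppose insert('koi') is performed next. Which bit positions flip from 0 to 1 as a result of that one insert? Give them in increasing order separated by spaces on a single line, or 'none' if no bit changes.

Start: bits=00000000000000
After insert 'dog': sets bits 4 8 10 -> bits=00001000101000
After insert 'bee': sets bits 4 5 7 -> bits=00001101101000
After insert 'fox': sets bits 0 10 13 -> bits=10001101101001
After insert 'cow': sets bits 3 10 13 -> bits=10011101101001
insert 'koi' would touch bits 7 9; currently bit7=1, bit9=0
Bits that are 0 among those (would change 0->1): 9

Answer: 9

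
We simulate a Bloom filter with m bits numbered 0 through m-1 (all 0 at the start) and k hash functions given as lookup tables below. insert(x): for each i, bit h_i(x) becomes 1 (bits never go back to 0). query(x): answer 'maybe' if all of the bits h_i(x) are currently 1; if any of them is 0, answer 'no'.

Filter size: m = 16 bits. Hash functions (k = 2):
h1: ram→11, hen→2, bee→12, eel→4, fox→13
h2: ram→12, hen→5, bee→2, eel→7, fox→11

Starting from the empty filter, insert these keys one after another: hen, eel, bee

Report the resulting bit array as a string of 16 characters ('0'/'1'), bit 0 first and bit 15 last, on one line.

Answer: 0010110100001000

Derivation:
Start: bits=0000000000000000
After insert 'hen': sets bits 2 5 -> bits=0010010000000000
After insert 'eel': sets bits 4 7 -> bits=0010110100000000
After insert 'bee': sets bits 2 12 -> bits=0010110100001000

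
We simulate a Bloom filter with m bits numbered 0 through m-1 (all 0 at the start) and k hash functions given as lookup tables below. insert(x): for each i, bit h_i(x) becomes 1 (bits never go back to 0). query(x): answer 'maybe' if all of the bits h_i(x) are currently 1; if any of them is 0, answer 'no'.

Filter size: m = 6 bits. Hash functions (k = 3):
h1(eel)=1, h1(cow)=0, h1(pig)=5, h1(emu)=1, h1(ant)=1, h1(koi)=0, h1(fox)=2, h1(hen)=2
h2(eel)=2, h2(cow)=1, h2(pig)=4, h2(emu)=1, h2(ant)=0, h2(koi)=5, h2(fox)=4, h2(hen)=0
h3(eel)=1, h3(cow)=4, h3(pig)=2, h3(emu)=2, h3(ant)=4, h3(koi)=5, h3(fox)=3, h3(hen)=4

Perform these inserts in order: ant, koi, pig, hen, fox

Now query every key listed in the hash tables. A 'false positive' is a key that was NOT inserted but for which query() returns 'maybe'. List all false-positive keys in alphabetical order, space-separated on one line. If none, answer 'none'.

Answer: cow eel emu

Derivation:
Start: bits=000000
After insert 'ant': sets bits 0 1 4 -> bits=110010
After insert 'koi': sets bits 0 5 -> bits=110011
After insert 'pig': sets bits 2 4 5 -> bits=111011
After insert 'hen': sets bits 0 2 4 -> bits=111011
After insert 'fox': sets bits 2 3 4 -> bits=111111
Not inserted: cow eel emu — query each against bits=111111:
query cow: checks bit0=1, bit1=1, bit4=1 (all 1) -> maybe => FALSE POSITIVE
query eel: checks bit1=1, bit2=1 (all 1) -> maybe => FALSE POSITIVE
query emu: checks bit1=1, bit2=1 (all 1) -> maybe => FALSE POSITIVE
False positives (alphabetical): cow eel emu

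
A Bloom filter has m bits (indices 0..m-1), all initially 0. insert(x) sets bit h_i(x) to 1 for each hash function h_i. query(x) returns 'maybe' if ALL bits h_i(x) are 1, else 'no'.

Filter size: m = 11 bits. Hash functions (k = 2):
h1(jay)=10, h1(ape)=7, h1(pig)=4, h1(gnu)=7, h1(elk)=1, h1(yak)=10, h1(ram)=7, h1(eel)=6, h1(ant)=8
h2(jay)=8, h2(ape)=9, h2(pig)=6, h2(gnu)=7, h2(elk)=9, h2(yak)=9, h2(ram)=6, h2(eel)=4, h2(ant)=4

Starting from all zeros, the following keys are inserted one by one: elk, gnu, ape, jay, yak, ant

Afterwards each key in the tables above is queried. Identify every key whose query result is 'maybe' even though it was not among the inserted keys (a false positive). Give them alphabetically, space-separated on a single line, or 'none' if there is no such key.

Answer: none

Derivation:
Start: bits=00000000000
After insert 'elk': sets bits 1 9 -> bits=01000000010
After insert 'gnu': sets bits 7 -> bits=01000001010
After insert 'ape': sets bits 7 9 -> bits=01000001010
After insert 'jay': sets bits 8 10 -> bits=01000001111
After insert 'yak': sets bits 9 10 -> bits=01000001111
After insert 'ant': sets bits 4 8 -> bits=01001001111
Not inserted: eel pig ram — query each against bits=01001001111:
query eel: checks bit4=1, bit6=0 (has a 0) -> no => not a false positive
query pig: checks bit4=1, bit6=0 (has a 0) -> no => not a false positive
query ram: checks bit6=0, bit7=1 (has a 0) -> no => not a false positive
False positives (alphabetical): none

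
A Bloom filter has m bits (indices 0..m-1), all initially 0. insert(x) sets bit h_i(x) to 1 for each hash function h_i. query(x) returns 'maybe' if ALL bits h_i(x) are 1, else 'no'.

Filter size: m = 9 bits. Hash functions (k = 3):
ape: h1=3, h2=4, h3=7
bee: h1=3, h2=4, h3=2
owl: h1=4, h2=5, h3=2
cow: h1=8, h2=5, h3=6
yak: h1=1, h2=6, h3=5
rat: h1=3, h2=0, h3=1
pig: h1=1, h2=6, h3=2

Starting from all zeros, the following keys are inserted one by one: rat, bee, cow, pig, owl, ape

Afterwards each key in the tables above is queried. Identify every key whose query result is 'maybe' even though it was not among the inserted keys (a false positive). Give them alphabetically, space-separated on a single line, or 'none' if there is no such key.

Answer: yak

Derivation:
Start: bits=000000000
After insert 'rat': sets bits 0 1 3 -> bits=110100000
After insert 'bee': sets bits 2 3 4 -> bits=111110000
After insert 'cow': sets bits 5 6 8 -> bits=111111101
After insert 'pig': sets bits 1 2 6 -> bits=111111101
After insert 'owl': sets bits 2 4 5 -> bits=111111101
After insert 'ape': sets bits 3 4 7 -> bits=111111111
Not inserted: yak — query each against bits=111111111:
query yak: checks bit1=1, bit5=1, bit6=1 (all 1) -> maybe => FALSE POSITIVE
False positives (alphabetical): yak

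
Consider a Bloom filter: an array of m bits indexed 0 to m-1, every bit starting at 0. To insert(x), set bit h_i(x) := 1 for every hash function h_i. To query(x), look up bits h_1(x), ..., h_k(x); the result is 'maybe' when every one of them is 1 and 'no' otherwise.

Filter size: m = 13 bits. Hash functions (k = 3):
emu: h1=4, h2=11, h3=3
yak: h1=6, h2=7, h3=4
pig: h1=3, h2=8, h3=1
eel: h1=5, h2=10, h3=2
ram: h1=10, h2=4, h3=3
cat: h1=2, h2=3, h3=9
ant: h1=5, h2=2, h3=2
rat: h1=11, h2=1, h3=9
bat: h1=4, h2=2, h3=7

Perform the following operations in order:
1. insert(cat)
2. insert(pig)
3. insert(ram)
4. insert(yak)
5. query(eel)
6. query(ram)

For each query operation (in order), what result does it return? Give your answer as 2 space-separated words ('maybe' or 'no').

Answer: no maybe

Derivation:
Start: bits=0000000000000
Op 1: insert cat -> sets bits 2 3 9 -> bits=0011000001000
Op 2: insert pig -> sets bits 1 3 8 -> bits=0111000011000
Op 3: insert ram -> sets bits 3 4 10 -> bits=0111100011100
Op 4: insert yak -> sets bits 4 6 7 -> bits=0111101111100
Op 5: query eel -> checks bit2=1, bit5=0, bit10=1 (has a 0) -> no
Op 6: query ram -> checks bit3=1, bit4=1, bit10=1 (all 1) -> maybe
Query results in order: no maybe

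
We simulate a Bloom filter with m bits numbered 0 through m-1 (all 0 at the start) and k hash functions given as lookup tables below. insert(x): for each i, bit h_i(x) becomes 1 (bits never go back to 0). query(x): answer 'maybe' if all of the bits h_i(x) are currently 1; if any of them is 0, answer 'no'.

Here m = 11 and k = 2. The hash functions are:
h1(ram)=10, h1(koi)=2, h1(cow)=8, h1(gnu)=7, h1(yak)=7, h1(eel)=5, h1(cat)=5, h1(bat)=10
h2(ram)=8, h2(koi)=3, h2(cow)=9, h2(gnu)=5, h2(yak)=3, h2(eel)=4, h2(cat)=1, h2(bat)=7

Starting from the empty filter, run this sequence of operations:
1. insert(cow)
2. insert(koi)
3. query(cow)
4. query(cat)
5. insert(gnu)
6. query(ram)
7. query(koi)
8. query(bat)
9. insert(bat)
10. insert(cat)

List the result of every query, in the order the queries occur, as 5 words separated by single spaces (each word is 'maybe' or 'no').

Answer: maybe no no maybe no

Derivation:
Start: bits=00000000000
Op 1: insert cow -> sets bits 8 9 -> bits=00000000110
Op 2: insert koi -> sets bits 2 3 -> bits=00110000110
Op 3: query cow -> checks bit8=1, bit9=1 (all 1) -> maybe
Op 4: query cat -> checks bit1=0, bit5=0 (has a 0) -> no
Op 5: insert gnu -> sets bits 5 7 -> bits=00110101110
Op 6: query ram -> checks bit8=1, bit10=0 (has a 0) -> no
Op 7: query koi -> checks bit2=1, bit3=1 (all 1) -> maybe
Op 8: query bat -> checks bit7=1, bit10=0 (has a 0) -> no
Op 9: insert bat -> sets bits 7 10 -> bits=00110101111
Op 10: insert cat -> sets bits 1 5 -> bits=01110101111
Query results in order: maybe no no maybe no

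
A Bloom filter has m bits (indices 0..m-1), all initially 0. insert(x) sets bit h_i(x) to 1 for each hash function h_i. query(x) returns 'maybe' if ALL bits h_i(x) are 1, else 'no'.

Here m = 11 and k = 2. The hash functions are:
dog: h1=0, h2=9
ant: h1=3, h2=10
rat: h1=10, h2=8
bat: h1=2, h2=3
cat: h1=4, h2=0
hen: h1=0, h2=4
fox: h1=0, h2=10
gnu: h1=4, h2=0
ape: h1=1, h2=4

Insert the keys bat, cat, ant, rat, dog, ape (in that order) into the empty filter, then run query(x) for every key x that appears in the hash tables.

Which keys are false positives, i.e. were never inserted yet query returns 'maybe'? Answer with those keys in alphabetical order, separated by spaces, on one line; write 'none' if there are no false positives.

Answer: fox gnu hen

Derivation:
Start: bits=00000000000
After insert 'bat': sets bits 2 3 -> bits=00110000000
After insert 'cat': sets bits 0 4 -> bits=10111000000
After insert 'ant': sets bits 3 10 -> bits=10111000001
After insert 'rat': sets bits 8 10 -> bits=10111000101
After insert 'dog': sets bits 0 9 -> bits=10111000111
After insert 'ape': sets bits 1 4 -> bits=11111000111
Not inserted: fox gnu hen — query each against bits=11111000111:
query fox: checks bit0=1, bit10=1 (all 1) -> maybe => FALSE POSITIVE
query gnu: checks bit0=1, bit4=1 (all 1) -> maybe => FALSE POSITIVE
query hen: checks bit0=1, bit4=1 (all 1) -> maybe => FALSE POSITIVE
False positives (alphabetical): fox gnu hen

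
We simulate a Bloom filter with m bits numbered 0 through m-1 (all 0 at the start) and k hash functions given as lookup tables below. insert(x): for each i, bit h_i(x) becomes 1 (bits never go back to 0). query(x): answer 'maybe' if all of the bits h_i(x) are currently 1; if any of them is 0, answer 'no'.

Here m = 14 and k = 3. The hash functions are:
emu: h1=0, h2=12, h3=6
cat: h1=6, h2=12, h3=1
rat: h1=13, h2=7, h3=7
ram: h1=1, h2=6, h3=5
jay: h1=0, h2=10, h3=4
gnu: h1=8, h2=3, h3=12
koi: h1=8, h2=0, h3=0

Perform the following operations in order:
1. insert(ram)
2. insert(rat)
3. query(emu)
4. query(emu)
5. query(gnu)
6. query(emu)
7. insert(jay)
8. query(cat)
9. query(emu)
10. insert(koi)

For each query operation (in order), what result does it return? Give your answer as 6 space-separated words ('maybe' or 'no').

Answer: no no no no no no

Derivation:
Start: bits=00000000000000
Op 1: insert ram -> sets bits 1 5 6 -> bits=01000110000000
Op 2: insert rat -> sets bits 7 13 -> bits=01000111000001
Op 3: query emu -> checks bit0=0, bit6=1, bit12=0 (has a 0) -> no
Op 4: query emu -> checks bit0=0, bit6=1, bit12=0 (has a 0) -> no
Op 5: query gnu -> checks bit3=0, bit8=0, bit12=0 (has a 0) -> no
Op 6: query emu -> checks bit0=0, bit6=1, bit12=0 (has a 0) -> no
Op 7: insert jay -> sets bits 0 4 10 -> bits=11001111001001
Op 8: query cat -> checks bit1=1, bit6=1, bit12=0 (has a 0) -> no
Op 9: query emu -> checks bit0=1, bit6=1, bit12=0 (has a 0) -> no
Op 10: insert koi -> sets bits 0 8 -> bits=11001111101001
Query results in order: no no no no no no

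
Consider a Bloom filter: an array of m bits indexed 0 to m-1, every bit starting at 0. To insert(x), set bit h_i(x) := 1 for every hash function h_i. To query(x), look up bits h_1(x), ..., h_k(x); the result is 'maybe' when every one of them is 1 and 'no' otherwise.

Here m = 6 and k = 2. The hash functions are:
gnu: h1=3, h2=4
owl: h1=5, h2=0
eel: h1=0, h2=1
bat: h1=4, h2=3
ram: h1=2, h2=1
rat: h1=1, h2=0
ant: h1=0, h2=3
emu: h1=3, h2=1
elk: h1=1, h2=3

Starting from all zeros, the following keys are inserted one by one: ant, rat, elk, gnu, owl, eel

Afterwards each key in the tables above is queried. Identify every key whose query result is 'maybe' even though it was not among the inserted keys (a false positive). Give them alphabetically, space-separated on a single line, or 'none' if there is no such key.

Answer: bat emu

Derivation:
Start: bits=000000
After insert 'ant': sets bits 0 3 -> bits=100100
After insert 'rat': sets bits 0 1 -> bits=110100
After insert 'elk': sets bits 1 3 -> bits=110100
After insert 'gnu': sets bits 3 4 -> bits=110110
After insert 'owl': sets bits 0 5 -> bits=110111
After insert 'eel': sets bits 0 1 -> bits=110111
Not inserted: bat emu ram — query each against bits=110111:
query bat: checks bit3=1, bit4=1 (all 1) -> maybe => FALSE POSITIVE
query emu: checks bit1=1, bit3=1 (all 1) -> maybe => FALSE POSITIVE
query ram: checks bit1=1, bit2=0 (has a 0) -> no => not a false positive
False positives (alphabetical): bat emu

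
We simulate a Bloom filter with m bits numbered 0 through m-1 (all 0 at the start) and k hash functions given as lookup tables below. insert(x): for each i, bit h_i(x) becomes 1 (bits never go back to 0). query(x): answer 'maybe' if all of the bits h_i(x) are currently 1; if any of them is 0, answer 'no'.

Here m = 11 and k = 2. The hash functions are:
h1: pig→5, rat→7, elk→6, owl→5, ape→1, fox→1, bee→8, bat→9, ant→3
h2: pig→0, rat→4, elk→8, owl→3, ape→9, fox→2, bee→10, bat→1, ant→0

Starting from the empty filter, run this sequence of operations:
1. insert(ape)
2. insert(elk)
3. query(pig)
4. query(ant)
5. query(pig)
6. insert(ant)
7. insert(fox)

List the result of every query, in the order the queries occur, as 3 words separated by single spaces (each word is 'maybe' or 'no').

Start: bits=00000000000
Op 1: insert ape -> sets bits 1 9 -> bits=01000000010
Op 2: insert elk -> sets bits 6 8 -> bits=01000010110
Op 3: query pig -> checks bit0=0, bit5=0 (has a 0) -> no
Op 4: query ant -> checks bit0=0, bit3=0 (has a 0) -> no
Op 5: query pig -> checks bit0=0, bit5=0 (has a 0) -> no
Op 6: insert ant -> sets bits 0 3 -> bits=11010010110
Op 7: insert fox -> sets bits 1 2 -> bits=11110010110
Query results in order: no no no

Answer: no no no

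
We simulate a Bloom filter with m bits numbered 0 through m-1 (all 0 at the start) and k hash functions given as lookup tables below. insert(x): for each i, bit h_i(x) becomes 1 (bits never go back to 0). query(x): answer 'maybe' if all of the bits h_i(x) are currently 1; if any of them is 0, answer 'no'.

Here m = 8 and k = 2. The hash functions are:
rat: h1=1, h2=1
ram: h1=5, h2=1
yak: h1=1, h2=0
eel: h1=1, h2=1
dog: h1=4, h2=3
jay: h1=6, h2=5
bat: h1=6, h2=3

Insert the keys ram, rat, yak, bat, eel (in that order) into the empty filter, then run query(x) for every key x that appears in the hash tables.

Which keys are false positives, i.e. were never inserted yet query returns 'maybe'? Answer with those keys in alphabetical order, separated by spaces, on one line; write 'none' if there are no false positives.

Start: bits=00000000
After insert 'ram': sets bits 1 5 -> bits=01000100
After insert 'rat': sets bits 1 -> bits=01000100
After insert 'yak': sets bits 0 1 -> bits=11000100
After insert 'bat': sets bits 3 6 -> bits=11010110
After insert 'eel': sets bits 1 -> bits=11010110
Not inserted: dog jay — query each against bits=11010110:
query dog: checks bit3=1, bit4=0 (has a 0) -> no => not a false positive
query jay: checks bit5=1, bit6=1 (all 1) -> maybe => FALSE POSITIVE
False positives (alphabetical): jay

Answer: jay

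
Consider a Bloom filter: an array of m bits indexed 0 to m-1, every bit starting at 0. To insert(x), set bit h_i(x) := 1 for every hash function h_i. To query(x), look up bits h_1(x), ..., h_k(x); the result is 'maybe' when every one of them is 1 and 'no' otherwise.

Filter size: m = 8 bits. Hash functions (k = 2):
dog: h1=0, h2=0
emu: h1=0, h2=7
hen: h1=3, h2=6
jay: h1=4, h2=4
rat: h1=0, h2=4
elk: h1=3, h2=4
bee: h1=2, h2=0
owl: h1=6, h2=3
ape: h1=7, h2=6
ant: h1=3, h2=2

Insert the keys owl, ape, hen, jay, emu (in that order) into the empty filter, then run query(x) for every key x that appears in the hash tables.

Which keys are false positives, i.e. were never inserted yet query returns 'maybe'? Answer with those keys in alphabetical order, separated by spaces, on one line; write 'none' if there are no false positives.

Answer: dog elk rat

Derivation:
Start: bits=00000000
After insert 'owl': sets bits 3 6 -> bits=00010010
After insert 'ape': sets bits 6 7 -> bits=00010011
After insert 'hen': sets bits 3 6 -> bits=00010011
After insert 'jay': sets bits 4 -> bits=00011011
After insert 'emu': sets bits 0 7 -> bits=10011011
Not inserted: ant bee dog elk rat — query each against bits=10011011:
query ant: checks bit2=0, bit3=1 (has a 0) -> no => not a false positive
query bee: checks bit0=1, bit2=0 (has a 0) -> no => not a false positive
query dog: checks bit0=1 (all 1) -> maybe => FALSE POSITIVE
query elk: checks bit3=1, bit4=1 (all 1) -> maybe => FALSE POSITIVE
query rat: checks bit0=1, bit4=1 (all 1) -> maybe => FALSE POSITIVE
False positives (alphabetical): dog elk rat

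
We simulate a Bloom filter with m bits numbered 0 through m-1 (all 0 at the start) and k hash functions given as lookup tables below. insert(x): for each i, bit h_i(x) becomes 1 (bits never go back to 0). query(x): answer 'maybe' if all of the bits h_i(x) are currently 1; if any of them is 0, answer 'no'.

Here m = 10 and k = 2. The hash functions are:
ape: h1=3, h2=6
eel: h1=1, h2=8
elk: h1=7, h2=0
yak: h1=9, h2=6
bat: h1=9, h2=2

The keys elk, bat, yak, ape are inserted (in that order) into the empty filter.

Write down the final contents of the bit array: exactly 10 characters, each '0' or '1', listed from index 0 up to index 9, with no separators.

Start: bits=0000000000
After insert 'elk': sets bits 0 7 -> bits=1000000100
After insert 'bat': sets bits 2 9 -> bits=1010000101
After insert 'yak': sets bits 6 9 -> bits=1010001101
After insert 'ape': sets bits 3 6 -> bits=1011001101

Answer: 1011001101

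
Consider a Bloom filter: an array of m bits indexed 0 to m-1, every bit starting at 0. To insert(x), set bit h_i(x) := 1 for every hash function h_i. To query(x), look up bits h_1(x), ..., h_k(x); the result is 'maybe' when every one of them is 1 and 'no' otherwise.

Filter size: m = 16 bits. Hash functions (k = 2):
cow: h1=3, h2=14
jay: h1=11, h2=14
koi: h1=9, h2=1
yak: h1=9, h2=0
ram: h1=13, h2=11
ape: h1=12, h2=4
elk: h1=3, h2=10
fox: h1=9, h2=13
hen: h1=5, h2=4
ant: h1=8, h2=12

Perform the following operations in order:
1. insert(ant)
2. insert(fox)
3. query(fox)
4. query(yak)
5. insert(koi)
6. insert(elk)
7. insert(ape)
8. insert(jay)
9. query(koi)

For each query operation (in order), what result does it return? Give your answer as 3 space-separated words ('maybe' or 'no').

Answer: maybe no maybe

Derivation:
Start: bits=0000000000000000
Op 1: insert ant -> sets bits 8 12 -> bits=0000000010001000
Op 2: insert fox -> sets bits 9 13 -> bits=0000000011001100
Op 3: query fox -> checks bit9=1, bit13=1 (all 1) -> maybe
Op 4: query yak -> checks bit0=0, bit9=1 (has a 0) -> no
Op 5: insert koi -> sets bits 1 9 -> bits=0100000011001100
Op 6: insert elk -> sets bits 3 10 -> bits=0101000011101100
Op 7: insert ape -> sets bits 4 12 -> bits=0101100011101100
Op 8: insert jay -> sets bits 11 14 -> bits=0101100011111110
Op 9: query koi -> checks bit1=1, bit9=1 (all 1) -> maybe
Query results in order: maybe no maybe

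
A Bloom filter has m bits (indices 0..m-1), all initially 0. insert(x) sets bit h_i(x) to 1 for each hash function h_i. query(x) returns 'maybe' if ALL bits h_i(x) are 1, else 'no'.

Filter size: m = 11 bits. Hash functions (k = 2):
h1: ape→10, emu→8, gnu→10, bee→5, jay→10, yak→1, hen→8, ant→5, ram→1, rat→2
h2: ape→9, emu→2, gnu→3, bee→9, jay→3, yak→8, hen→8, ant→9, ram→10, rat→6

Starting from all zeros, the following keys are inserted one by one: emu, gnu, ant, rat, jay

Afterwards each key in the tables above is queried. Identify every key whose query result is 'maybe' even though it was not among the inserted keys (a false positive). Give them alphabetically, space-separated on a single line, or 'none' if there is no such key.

Start: bits=00000000000
After insert 'emu': sets bits 2 8 -> bits=00100000100
After insert 'gnu': sets bits 3 10 -> bits=00110000101
After insert 'ant': sets bits 5 9 -> bits=00110100111
After insert 'rat': sets bits 2 6 -> bits=00110110111
After insert 'jay': sets bits 3 10 -> bits=00110110111
Not inserted: ape bee hen ram yak — query each against bits=00110110111:
query ape: checks bit9=1, bit10=1 (all 1) -> maybe => FALSE POSITIVE
query bee: checks bit5=1, bit9=1 (all 1) -> maybe => FALSE POSITIVE
query hen: checks bit8=1 (all 1) -> maybe => FALSE POSITIVE
query ram: checks bit1=0, bit10=1 (has a 0) -> no => not a false positive
query yak: checks bit1=0, bit8=1 (has a 0) -> no => not a false positive
False positives (alphabetical): ape bee hen

Answer: ape bee hen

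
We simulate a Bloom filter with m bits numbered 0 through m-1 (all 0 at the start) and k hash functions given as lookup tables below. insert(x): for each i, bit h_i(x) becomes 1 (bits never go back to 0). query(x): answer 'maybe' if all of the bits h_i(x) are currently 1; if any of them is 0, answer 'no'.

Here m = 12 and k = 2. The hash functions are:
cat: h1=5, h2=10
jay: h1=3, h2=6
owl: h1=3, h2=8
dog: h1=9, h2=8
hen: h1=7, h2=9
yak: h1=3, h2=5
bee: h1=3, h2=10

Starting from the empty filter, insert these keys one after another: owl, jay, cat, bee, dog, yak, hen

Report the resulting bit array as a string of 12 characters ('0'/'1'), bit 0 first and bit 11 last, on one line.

Answer: 000101111110

Derivation:
Start: bits=000000000000
After insert 'owl': sets bits 3 8 -> bits=000100001000
After insert 'jay': sets bits 3 6 -> bits=000100101000
After insert 'cat': sets bits 5 10 -> bits=000101101010
After insert 'bee': sets bits 3 10 -> bits=000101101010
After insert 'dog': sets bits 8 9 -> bits=000101101110
After insert 'yak': sets bits 3 5 -> bits=000101101110
After insert 'hen': sets bits 7 9 -> bits=000101111110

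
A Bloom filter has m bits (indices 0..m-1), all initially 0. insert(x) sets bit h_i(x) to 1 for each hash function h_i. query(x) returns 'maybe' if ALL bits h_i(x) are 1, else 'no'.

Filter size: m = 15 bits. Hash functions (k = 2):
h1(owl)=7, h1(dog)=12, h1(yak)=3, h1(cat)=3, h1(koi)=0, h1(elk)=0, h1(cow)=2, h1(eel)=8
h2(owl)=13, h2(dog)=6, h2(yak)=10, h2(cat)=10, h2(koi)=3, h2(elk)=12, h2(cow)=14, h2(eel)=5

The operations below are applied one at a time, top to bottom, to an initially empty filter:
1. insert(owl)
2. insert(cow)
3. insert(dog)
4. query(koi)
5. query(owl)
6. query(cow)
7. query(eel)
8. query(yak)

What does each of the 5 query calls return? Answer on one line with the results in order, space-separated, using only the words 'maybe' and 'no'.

Answer: no maybe maybe no no

Derivation:
Start: bits=000000000000000
Op 1: insert owl -> sets bits 7 13 -> bits=000000010000010
Op 2: insert cow -> sets bits 2 14 -> bits=001000010000011
Op 3: insert dog -> sets bits 6 12 -> bits=001000110000111
Op 4: query koi -> checks bit0=0, bit3=0 (has a 0) -> no
Op 5: query owl -> checks bit7=1, bit13=1 (all 1) -> maybe
Op 6: query cow -> checks bit2=1, bit14=1 (all 1) -> maybe
Op 7: query eel -> checks bit5=0, bit8=0 (has a 0) -> no
Op 8: query yak -> checks bit3=0, bit10=0 (has a 0) -> no
Query results in order: no maybe maybe no no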